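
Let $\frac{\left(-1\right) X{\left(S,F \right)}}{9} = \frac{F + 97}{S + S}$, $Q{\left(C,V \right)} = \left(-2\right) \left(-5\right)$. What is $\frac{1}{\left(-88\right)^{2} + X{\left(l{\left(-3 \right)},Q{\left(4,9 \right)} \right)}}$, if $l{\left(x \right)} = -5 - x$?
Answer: $\frac{4}{31939} \approx 0.00012524$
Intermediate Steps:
$Q{\left(C,V \right)} = 10$
$X{\left(S,F \right)} = - \frac{9 \left(97 + F\right)}{2 S}$ ($X{\left(S,F \right)} = - 9 \frac{F + 97}{S + S} = - 9 \frac{97 + F}{2 S} = - \frac{9 \left(97 + F\right)}{2 S}$)
$\frac{1}{\left(-88\right)^{2} + X{\left(l{\left(-3 \right)},Q{\left(4,9 \right)} \right)}} = \frac{1}{\left(-88\right)^{2} + \frac{9 \left(-97 - 10\right)}{2 \left(-5 - -3\right)}} = \frac{1}{7744 + \frac{9 \left(-97 - 10\right)}{2 \left(-5 + 3\right)}} = \frac{1}{7744 + \frac{9}{2} \frac{1}{-2} \left(-107\right)} = \frac{1}{7744 + \frac{9}{2} \left(- \frac{1}{2}\right) \left(-107\right)} = \frac{1}{7744 + \frac{963}{4}} = \frac{1}{\frac{31939}{4}} = \frac{4}{31939}$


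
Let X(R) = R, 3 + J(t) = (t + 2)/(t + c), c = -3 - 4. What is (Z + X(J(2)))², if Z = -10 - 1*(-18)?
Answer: 441/25 ≈ 17.640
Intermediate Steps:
c = -7
J(t) = -3 + (2 + t)/(-7 + t) (J(t) = -3 + (t + 2)/(t - 7) = -3 + (2 + t)/(-7 + t))
Z = 8 (Z = -10 + 18 = 8)
(Z + X(J(2)))² = (8 + (23 - 2*2)/(-7 + 2))² = (8 + (23 - 4)/(-5))² = (8 - ⅕*19)² = (8 - 19/5)² = (21/5)² = 441/25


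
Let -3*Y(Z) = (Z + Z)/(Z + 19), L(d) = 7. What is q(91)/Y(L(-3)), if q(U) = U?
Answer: -507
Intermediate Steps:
Y(Z) = -2*Z/(3*(19 + Z)) (Y(Z) = -(Z + Z)/(3*(Z + 19)) = -2*Z/(3*(19 + Z)))
q(91)/Y(L(-3)) = 91/((-2*7/(57 + 3*7))) = 91/((-2*7/(57 + 21))) = 91/((-2*7/78)) = 91/((-2*7*1/78)) = 91/(-7/39) = 91*(-39/7) = -507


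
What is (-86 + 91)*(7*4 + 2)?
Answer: 150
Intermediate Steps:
(-86 + 91)*(7*4 + 2) = 5*(28 + 2) = 5*30 = 150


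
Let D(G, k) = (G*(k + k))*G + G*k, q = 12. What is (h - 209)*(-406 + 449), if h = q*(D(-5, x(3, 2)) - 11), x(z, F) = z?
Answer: 54997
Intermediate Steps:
D(G, k) = G*k + 2*k*G² (D(G, k) = (G*(2*k))*G + G*k = (2*G*k)*G + G*k = 2*k*G² + G*k = G*k + 2*k*G²)
h = 1488 (h = 12*(-5*3*(1 + 2*(-5)) - 11) = 12*(-5*3*(1 - 10) - 11) = 12*(-5*3*(-9) - 11) = 12*(135 - 11) = 12*124 = 1488)
(h - 209)*(-406 + 449) = (1488 - 209)*(-406 + 449) = 1279*43 = 54997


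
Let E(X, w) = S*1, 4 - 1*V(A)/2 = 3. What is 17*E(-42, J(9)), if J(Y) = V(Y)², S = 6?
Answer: 102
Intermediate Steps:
V(A) = 2 (V(A) = 8 - 2*3 = 8 - 6 = 2)
J(Y) = 4 (J(Y) = 2² = 4)
E(X, w) = 6 (E(X, w) = 6*1 = 6)
17*E(-42, J(9)) = 17*6 = 102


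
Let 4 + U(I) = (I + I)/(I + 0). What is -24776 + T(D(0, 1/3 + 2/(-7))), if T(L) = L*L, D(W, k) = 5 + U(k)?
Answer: -24767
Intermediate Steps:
U(I) = -2 (U(I) = -4 + (I + I)/(I + 0) = -4 + (2*I)/I = -4 + 2 = -2)
D(W, k) = 3 (D(W, k) = 5 - 2 = 3)
T(L) = L**2
-24776 + T(D(0, 1/3 + 2/(-7))) = -24776 + 3**2 = -24776 + 9 = -24767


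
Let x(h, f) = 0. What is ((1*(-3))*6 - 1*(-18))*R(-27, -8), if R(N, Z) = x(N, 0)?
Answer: 0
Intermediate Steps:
R(N, Z) = 0
((1*(-3))*6 - 1*(-18))*R(-27, -8) = ((1*(-3))*6 - 1*(-18))*0 = (-3*6 + 18)*0 = (-18 + 18)*0 = 0*0 = 0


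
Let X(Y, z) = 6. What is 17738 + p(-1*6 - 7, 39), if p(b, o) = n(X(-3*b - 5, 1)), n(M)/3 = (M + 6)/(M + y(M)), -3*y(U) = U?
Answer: 17747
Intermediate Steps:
y(U) = -U/3
n(M) = 9*(6 + M)/(2*M) (n(M) = 3*((M + 6)/(M - M/3)) = 3*((6 + M)/((2*M/3))) = 3*((6 + M)*(3/(2*M))) = 3*(3*(6 + M)/(2*M)) = 9*(6 + M)/(2*M))
p(b, o) = 9 (p(b, o) = 9/2 + 27/6 = 9/2 + 27*(1/6) = 9/2 + 9/2 = 9)
17738 + p(-1*6 - 7, 39) = 17738 + 9 = 17747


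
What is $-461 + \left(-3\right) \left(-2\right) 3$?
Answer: $-443$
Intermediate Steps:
$-461 + \left(-3\right) \left(-2\right) 3 = -461 + 6 \cdot 3 = -461 + 18 = -443$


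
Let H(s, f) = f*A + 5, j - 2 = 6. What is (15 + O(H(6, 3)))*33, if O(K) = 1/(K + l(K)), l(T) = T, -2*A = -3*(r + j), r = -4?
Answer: 22803/46 ≈ 495.72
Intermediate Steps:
j = 8 (j = 2 + 6 = 8)
A = 6 (A = -(-3)*(-4 + 8)/2 = -(-3)*4/2 = -½*(-12) = 6)
H(s, f) = 5 + 6*f (H(s, f) = f*6 + 5 = 6*f + 5 = 5 + 6*f)
O(K) = 1/(2*K) (O(K) = 1/(K + K) = 1/(2*K))
(15 + O(H(6, 3)))*33 = (15 + 1/(2*(5 + 6*3)))*33 = (15 + 1/(2*(5 + 18)))*33 = (15 + (½)/23)*33 = (15 + (½)*(1/23))*33 = (15 + 1/46)*33 = (691/46)*33 = 22803/46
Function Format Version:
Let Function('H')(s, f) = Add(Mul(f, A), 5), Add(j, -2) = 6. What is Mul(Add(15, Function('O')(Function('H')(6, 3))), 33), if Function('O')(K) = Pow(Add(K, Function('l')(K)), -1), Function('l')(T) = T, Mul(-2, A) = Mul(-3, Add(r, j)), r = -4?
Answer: Rational(22803, 46) ≈ 495.72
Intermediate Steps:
j = 8 (j = Add(2, 6) = 8)
A = 6 (A = Mul(Rational(-1, 2), Mul(-3, Add(-4, 8))) = Mul(Rational(-1, 2), Mul(-3, 4)) = Mul(Rational(-1, 2), -12) = 6)
Function('H')(s, f) = Add(5, Mul(6, f)) (Function('H')(s, f) = Add(Mul(f, 6), 5) = Add(Mul(6, f), 5) = Add(5, Mul(6, f)))
Function('O')(K) = Mul(Rational(1, 2), Pow(K, -1)) (Function('O')(K) = Pow(Add(K, K), -1) = Pow(Mul(2, K), -1) = Mul(Rational(1, 2), Pow(K, -1)))
Mul(Add(15, Function('O')(Function('H')(6, 3))), 33) = Mul(Add(15, Mul(Rational(1, 2), Pow(Add(5, Mul(6, 3)), -1))), 33) = Mul(Add(15, Mul(Rational(1, 2), Pow(Add(5, 18), -1))), 33) = Mul(Add(15, Mul(Rational(1, 2), Pow(23, -1))), 33) = Mul(Add(15, Mul(Rational(1, 2), Rational(1, 23))), 33) = Mul(Add(15, Rational(1, 46)), 33) = Mul(Rational(691, 46), 33) = Rational(22803, 46)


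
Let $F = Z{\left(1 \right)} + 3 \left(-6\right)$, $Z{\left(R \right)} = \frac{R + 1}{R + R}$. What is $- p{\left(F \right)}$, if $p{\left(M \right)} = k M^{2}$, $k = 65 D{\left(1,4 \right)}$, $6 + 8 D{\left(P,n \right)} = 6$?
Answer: $0$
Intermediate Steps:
$D{\left(P,n \right)} = 0$ ($D{\left(P,n \right)} = - \frac{3}{4} + \frac{1}{8} \cdot 6 = - \frac{3}{4} + \frac{3}{4} = 0$)
$Z{\left(R \right)} = \frac{1 + R}{2 R}$
$k = 0$ ($k = 65 \cdot 0 = 0$)
$F = -17$ ($F = \frac{1 + 1}{2 \cdot 1} + 3 \left(-6\right) = \frac{1}{2} \cdot 1 \cdot 2 - 18 = 1 - 18 = -17$)
$p{\left(M \right)} = 0$ ($p{\left(M \right)} = 0 M^{2} = 0$)
$- p{\left(F \right)} = \left(-1\right) 0 = 0$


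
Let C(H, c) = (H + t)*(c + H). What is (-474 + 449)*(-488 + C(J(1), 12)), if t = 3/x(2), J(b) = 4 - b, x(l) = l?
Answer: 21025/2 ≈ 10513.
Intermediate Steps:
t = 3/2 ≈ 1.5000
C(H, c) = (3/2 + H)*(H + c) (C(H, c) = (H + 3/2)*(c + H) = (3/2 + H)*(H + c))
(-474 + 449)*(-488 + C(J(1), 12)) = (-474 + 449)*(-488 + ((4 - 1*1)² + 3*(4 - 1*1)/2 + (3/2)*12 + (4 - 1*1)*12)) = -25*(-488 + ((4 - 1)² + 3*(4 - 1)/2 + 18 + (4 - 1)*12)) = -25*(-488 + (3² + (3/2)*3 + 18 + 3*12)) = -25*(-488 + (9 + 9/2 + 18 + 36)) = -25*(-488 + 135/2) = -25*(-841/2) = 21025/2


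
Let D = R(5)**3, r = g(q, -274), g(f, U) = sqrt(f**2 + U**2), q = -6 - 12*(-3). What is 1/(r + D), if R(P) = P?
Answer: -125/60351 + 2*sqrt(18994)/60351 ≈ 0.0024960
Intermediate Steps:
q = 30 (q = -6 + 36 = 30)
g(f, U) = sqrt(U**2 + f**2)
r = 2*sqrt(18994) (r = sqrt((-274)**2 + 30**2) = sqrt(75076 + 900) = sqrt(75976) = 2*sqrt(18994) ≈ 275.64)
D = 125 (D = 5**3 = 125)
1/(r + D) = 1/(2*sqrt(18994) + 125) = 1/(125 + 2*sqrt(18994))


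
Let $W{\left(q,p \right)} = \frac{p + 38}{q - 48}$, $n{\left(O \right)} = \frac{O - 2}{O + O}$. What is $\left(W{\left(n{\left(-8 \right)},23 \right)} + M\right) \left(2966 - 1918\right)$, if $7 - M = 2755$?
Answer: $- \frac{1091995040}{379} \approx -2.8813 \cdot 10^{6}$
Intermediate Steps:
$M = -2748$ ($M = 7 - 2755 = -2748$)
$n{\left(O \right)} = \frac{-2 + O}{2 O}$
$W{\left(q,p \right)} = \frac{38 + p}{-48 + q}$
$\left(W{\left(n{\left(-8 \right)},23 \right)} + M\right) \left(2966 - 1918\right) = \left(\frac{38 + 23}{-48 + \frac{-2 - 8}{2 \left(-8\right)}} - 2748\right) \left(2966 - 1918\right) = \left(\frac{1}{-48 + \frac{1}{2} \left(- \frac{1}{8}\right) \left(-10\right)} 61 - 2748\right) 1048 = \left(\frac{1}{-48 + \frac{5}{8}} \cdot 61 - 2748\right) 1048 = \left(\frac{1}{- \frac{379}{8}} \cdot 61 - 2748\right) 1048 = \left(\left(- \frac{8}{379}\right) 61 - 2748\right) 1048 = \left(- \frac{488}{379} - 2748\right) 1048 = \left(- \frac{1041980}{379}\right) 1048 = - \frac{1091995040}{379}$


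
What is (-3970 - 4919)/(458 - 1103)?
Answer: 2963/215 ≈ 13.781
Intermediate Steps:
(-3970 - 4919)/(458 - 1103) = -8889/(-645) = -8889*(-1/645) = 2963/215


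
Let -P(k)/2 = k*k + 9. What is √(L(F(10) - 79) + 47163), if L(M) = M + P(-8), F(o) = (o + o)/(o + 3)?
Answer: √7932782/13 ≈ 216.66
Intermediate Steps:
F(o) = 2*o/(3 + o) (F(o) = (2*o)/(3 + o) = 2*o/(3 + o))
P(k) = -18 - 2*k² (P(k) = -2*(k*k + 9) = -2*(k² + 9) = -2*(9 + k²) = -18 - 2*k²)
L(M) = -146 + M (L(M) = M + (-18 - 2*(-8)²) = M + (-18 - 2*64) = M + (-18 - 128) = M - 146 = -146 + M)
√(L(F(10) - 79) + 47163) = √((-146 + (2*10/(3 + 10) - 79)) + 47163) = √((-146 + (2*10/13 - 79)) + 47163) = √((-146 + (2*10*(1/13) - 79)) + 47163) = √((-146 + (20/13 - 79)) + 47163) = √((-146 - 1007/13) + 47163) = √(-2905/13 + 47163) = √(610214/13) = √7932782/13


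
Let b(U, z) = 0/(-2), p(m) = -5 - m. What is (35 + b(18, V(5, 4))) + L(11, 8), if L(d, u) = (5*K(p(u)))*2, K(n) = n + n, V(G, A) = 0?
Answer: -225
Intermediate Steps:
K(n) = 2*n
b(U, z) = 0 (b(U, z) = 0*(-½) = 0)
L(d, u) = -100 - 20*u (L(d, u) = (5*(2*(-5 - u)))*2 = (5*(-10 - 2*u))*2 = (-50 - 10*u)*2 = -100 - 20*u)
(35 + b(18, V(5, 4))) + L(11, 8) = (35 + 0) + (-100 - 20*8) = 35 + (-100 - 160) = 35 - 260 = -225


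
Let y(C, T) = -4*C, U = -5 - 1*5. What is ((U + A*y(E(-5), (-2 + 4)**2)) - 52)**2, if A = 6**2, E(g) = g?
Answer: 432964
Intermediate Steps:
U = -10 (U = -5 - 5 = -10)
A = 36
((U + A*y(E(-5), (-2 + 4)**2)) - 52)**2 = ((-10 + 36*(-4*(-5))) - 52)**2 = ((-10 + 36*20) - 52)**2 = ((-10 + 720) - 52)**2 = (710 - 52)**2 = 658**2 = 432964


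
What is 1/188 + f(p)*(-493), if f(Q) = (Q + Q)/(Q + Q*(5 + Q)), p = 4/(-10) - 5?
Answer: -926837/564 ≈ -1643.3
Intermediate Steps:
p = -27/5 (p = 4*(-⅒) - 5 = -⅖ - 5 = -27/5 ≈ -5.4000)
f(Q) = 2*Q/(Q + Q*(5 + Q)) (f(Q) = (2*Q)/(Q + Q*(5 + Q)) = 2*Q/(Q + Q*(5 + Q)))
1/188 + f(p)*(-493) = 1/188 + (2/(6 - 27/5))*(-493) = 1/188 + (2/(⅗))*(-493) = 1/188 + (2*(5/3))*(-493) = 1/188 + (10/3)*(-493) = 1/188 - 4930/3 = -926837/564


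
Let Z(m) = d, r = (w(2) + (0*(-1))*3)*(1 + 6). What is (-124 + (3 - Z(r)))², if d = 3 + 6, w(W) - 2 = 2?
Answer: 16900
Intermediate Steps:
w(W) = 4 (w(W) = 2 + 2 = 4)
r = 28 (r = (4 + (0*(-1))*3)*(1 + 6) = (4 + 0*3)*7 = (4 + 0)*7 = 4*7 = 28)
d = 9
Z(m) = 9
(-124 + (3 - Z(r)))² = (-124 + (3 - 1*9))² = (-124 + (3 - 9))² = (-124 - 6)² = (-130)² = 16900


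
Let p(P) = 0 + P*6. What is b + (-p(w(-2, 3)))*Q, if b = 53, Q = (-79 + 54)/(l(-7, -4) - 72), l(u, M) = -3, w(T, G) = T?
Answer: 57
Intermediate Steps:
p(P) = 6*P (p(P) = 0 + 6*P = 6*P)
Q = ⅓ (Q = (-79 + 54)/(-3 - 72) = -25/(-75) = -25*(-1/75) = ⅓ ≈ 0.33333)
b + (-p(w(-2, 3)))*Q = 53 - 6*(-2)*(⅓) = 53 - 1*(-12)*(⅓) = 53 + 12*(⅓) = 53 + 4 = 57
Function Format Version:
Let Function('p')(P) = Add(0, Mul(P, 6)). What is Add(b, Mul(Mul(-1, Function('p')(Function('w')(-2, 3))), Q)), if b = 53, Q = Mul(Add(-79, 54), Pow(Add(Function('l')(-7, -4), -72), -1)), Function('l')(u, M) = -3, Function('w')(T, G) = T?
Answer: 57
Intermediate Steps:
Function('p')(P) = Mul(6, P) (Function('p')(P) = Add(0, Mul(6, P)) = Mul(6, P))
Q = Rational(1, 3) (Q = Mul(Add(-79, 54), Pow(Add(-3, -72), -1)) = Mul(-25, Pow(-75, -1)) = Mul(-25, Rational(-1, 75)) = Rational(1, 3) ≈ 0.33333)
Add(b, Mul(Mul(-1, Function('p')(Function('w')(-2, 3))), Q)) = Add(53, Mul(Mul(-1, Mul(6, -2)), Rational(1, 3))) = Add(53, Mul(Mul(-1, -12), Rational(1, 3))) = Add(53, Mul(12, Rational(1, 3))) = Add(53, 4) = 57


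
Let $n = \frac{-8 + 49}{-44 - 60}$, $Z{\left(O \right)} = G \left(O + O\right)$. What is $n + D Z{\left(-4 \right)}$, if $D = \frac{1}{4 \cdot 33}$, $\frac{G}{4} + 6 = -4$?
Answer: $\frac{6967}{3432} \approx 2.03$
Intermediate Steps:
$G = -40$ ($G = -24 + 4 \left(-4\right) = -24 - 16 = -40$)
$Z{\left(O \right)} = - 80 O$ ($Z{\left(O \right)} = - 40 \left(O + O\right) = - 40 \cdot 2 O = - 80 O$)
$n = - \frac{41}{104}$ ($n = \frac{41}{-104} = 41 \left(- \frac{1}{104}\right) = - \frac{41}{104} \approx -0.39423$)
$D = \frac{1}{132} \approx 0.0075758$
$n + D Z{\left(-4 \right)} = - \frac{41}{104} + \frac{\left(-80\right) \left(-4\right)}{132} = - \frac{41}{104} + \frac{1}{132} \cdot 320 = - \frac{41}{104} + \frac{80}{33} = \frac{6967}{3432}$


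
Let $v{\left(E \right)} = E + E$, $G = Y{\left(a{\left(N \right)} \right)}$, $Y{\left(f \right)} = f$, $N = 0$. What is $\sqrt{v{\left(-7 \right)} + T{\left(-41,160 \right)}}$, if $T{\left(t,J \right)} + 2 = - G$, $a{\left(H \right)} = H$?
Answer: $4 i \approx 4.0 i$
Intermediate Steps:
$G = 0$
$T{\left(t,J \right)} = -2$ ($T{\left(t,J \right)} = -2 - 0 = -2 + 0 = -2$)
$v{\left(E \right)} = 2 E$
$\sqrt{v{\left(-7 \right)} + T{\left(-41,160 \right)}} = \sqrt{2 \left(-7\right) - 2} = \sqrt{-14 - 2} = \sqrt{-16} = 4 i$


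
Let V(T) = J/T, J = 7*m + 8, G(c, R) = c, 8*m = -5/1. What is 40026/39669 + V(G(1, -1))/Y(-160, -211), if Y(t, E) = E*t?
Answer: 514827261/510181120 ≈ 1.0091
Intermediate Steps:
m = -5/8 (m = (-5/1)/8 = (-5*1)/8 = (⅛)*(-5) = -5/8 ≈ -0.62500)
J = 29/8 (J = 7*(-5/8) + 8 = -35/8 + 8 = 29/8 ≈ 3.6250)
V(T) = 29/(8*T)
40026/39669 + V(G(1, -1))/Y(-160, -211) = 40026/39669 + ((29/8)/1)/((-211*(-160))) = 40026*(1/39669) + ((29/8)*1)/33760 = 1906/1889 + (29/8)*(1/33760) = 1906/1889 + 29/270080 = 514827261/510181120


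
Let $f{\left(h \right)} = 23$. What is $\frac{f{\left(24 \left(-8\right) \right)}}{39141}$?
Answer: $\frac{23}{39141} \approx 0.00058762$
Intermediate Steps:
$\frac{f{\left(24 \left(-8\right) \right)}}{39141} = \frac{23}{39141}$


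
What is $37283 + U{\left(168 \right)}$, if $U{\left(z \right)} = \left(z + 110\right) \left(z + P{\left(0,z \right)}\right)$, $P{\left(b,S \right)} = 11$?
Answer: $87045$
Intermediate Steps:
$U{\left(z \right)} = \left(11 + z\right) \left(110 + z\right)$ ($U{\left(z \right)} = \left(z + 110\right) \left(z + 11\right) = \left(110 + z\right) \left(11 + z\right) = \left(11 + z\right) \left(110 + z\right)$)
$37283 + U{\left(168 \right)} = 37283 + \left(1210 + 168^{2} + 121 \cdot 168\right) = 37283 + \left(1210 + 28224 + 20328\right) = 37283 + 49762 = 87045$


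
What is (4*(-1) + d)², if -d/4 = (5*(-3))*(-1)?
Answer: 4096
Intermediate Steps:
d = -60 (d = -4*5*(-3)*(-1) = -(-60)*(-1) = -4*15 = -60)
(4*(-1) + d)² = (4*(-1) - 60)² = (-4 - 60)² = (-64)² = 4096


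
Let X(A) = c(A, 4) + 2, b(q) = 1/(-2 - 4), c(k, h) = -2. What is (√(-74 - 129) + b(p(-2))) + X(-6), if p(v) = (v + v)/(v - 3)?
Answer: -⅙ + I*√203 ≈ -0.16667 + 14.248*I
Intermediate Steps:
p(v) = 2*v/(-3 + v) (p(v) = (2*v)/(-3 + v) = 2*v/(-3 + v))
b(q) = -⅙ (b(q) = 1/(-6) = -⅙)
X(A) = 0 (X(A) = -2 + 2 = 0)
(√(-74 - 129) + b(p(-2))) + X(-6) = (√(-74 - 129) - ⅙) + 0 = (√(-203) - ⅙) + 0 = (I*√203 - ⅙) + 0 = (-⅙ + I*√203) + 0 = -⅙ + I*√203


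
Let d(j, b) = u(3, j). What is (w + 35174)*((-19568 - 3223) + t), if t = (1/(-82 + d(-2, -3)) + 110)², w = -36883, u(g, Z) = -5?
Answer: 138325294462/7569 ≈ 1.8275e+7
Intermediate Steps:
d(j, b) = -5
t = 91565761/7569 (t = (1/(-82 - 5) + 110)² = (1/(-87) + 110)² = (-1/87 + 110)² = (9569/87)² = 91565761/7569 ≈ 12097.)
(w + 35174)*((-19568 - 3223) + t) = (-36883 + 35174)*((-19568 - 3223) + 91565761/7569) = -1709*(-22791 + 91565761/7569) = -1709*(-80939318/7569) = 138325294462/7569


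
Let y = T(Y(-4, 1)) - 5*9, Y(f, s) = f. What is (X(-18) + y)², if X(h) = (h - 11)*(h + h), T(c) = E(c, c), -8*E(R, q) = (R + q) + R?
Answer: 4004001/4 ≈ 1.0010e+6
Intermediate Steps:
E(R, q) = -R/4 - q/8 (E(R, q) = -((R + q) + R)/8 = -(q + 2*R)/8 = -R/4 - q/8)
T(c) = -3*c/8 (T(c) = -c/4 - c/8 = -3*c/8)
y = -87/2 (y = -3/8*(-4) - 5*9 = 3/2 - 45 = -87/2 ≈ -43.500)
X(h) = 2*h*(-11 + h) (X(h) = (-11 + h)*(2*h) = 2*h*(-11 + h))
(X(-18) + y)² = (2*(-18)*(-11 - 18) - 87/2)² = (2*(-18)*(-29) - 87/2)² = (1044 - 87/2)² = (2001/2)² = 4004001/4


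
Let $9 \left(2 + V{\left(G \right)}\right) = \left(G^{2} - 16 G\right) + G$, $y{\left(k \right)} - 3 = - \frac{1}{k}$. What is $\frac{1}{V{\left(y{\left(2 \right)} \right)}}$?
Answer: $- \frac{36}{197} \approx -0.18274$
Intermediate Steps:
$y{\left(k \right)} = 3 - \frac{1}{k}$
$V{\left(G \right)} = -2 - \frac{5 G}{3} + \frac{G^{2}}{9}$ ($V{\left(G \right)} = -2 + \frac{\left(G^{2} - 16 G\right) + G}{9} = -2 + \frac{G^{2} - 15 G}{9} = -2 + \left(- \frac{5 G}{3} + \frac{G^{2}}{9}\right) = -2 - \frac{5 G}{3} + \frac{G^{2}}{9}$)
$\frac{1}{V{\left(y{\left(2 \right)} \right)}} = \frac{1}{-2 - \frac{5 \left(3 - \frac{1}{2}\right)}{3} + \frac{\left(3 - \frac{1}{2}\right)^{2}}{9}} = \frac{1}{-2 - \frac{25}{6} + \frac{\left(\frac{5}{2}\right)^{2}}{9}} = \frac{1}{-2 - \frac{25}{6} + \frac{1}{9} \cdot \frac{25}{4}} = \frac{1}{-2 - \frac{25}{6} + \frac{25}{36}} = \frac{1}{- \frac{197}{36}} = - \frac{36}{197}$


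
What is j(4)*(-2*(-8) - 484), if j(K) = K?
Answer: -1872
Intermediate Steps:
j(4)*(-2*(-8) - 484) = 4*(-2*(-8) - 484) = 4*(16 - 484) = 4*(-468) = -1872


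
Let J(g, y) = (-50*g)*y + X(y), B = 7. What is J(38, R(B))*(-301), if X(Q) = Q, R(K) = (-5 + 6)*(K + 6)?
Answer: 7430787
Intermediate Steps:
R(K) = 6 + K (R(K) = 1*(6 + K) = 6 + K)
J(g, y) = y - 50*g*y (J(g, y) = (-50*g)*y + y = -50*g*y + y = y - 50*g*y)
J(38, R(B))*(-301) = ((6 + 7)*(1 - 50*38))*(-301) = (13*(1 - 1900))*(-301) = (13*(-1899))*(-301) = -24687*(-301) = 7430787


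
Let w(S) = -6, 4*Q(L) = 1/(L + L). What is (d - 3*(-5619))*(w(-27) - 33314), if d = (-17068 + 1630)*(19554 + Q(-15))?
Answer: 10057897442782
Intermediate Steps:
Q(L) = 1/(8*L) (Q(L) = 1/(4*(L + L)) = 1/(4*((2*L))) = (1/(2*L))/4 = 1/(8*L))
d = -6037490467/20 (d = (-17068 + 1630)*(19554 + (1/8)/(-15)) = -15438*(19554 + (1/8)*(-1/15)) = -15438*(19554 - 1/120) = -15438*2346479/120 = -6037490467/20 ≈ -3.0187e+8)
(d - 3*(-5619))*(w(-27) - 33314) = (-6037490467/20 - 3*(-5619))*(-6 - 33314) = (-6037490467/20 + 16857)*(-33320) = -6037153327/20*(-33320) = 10057897442782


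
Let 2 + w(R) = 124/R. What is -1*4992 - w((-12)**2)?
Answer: -179671/36 ≈ -4990.9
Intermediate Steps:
w(R) = -2 + 124/R
-1*4992 - w((-12)**2) = -1*4992 - (-2 + 124/((-12)**2)) = -4992 - (-2 + 124/144) = -4992 - (-2 + 124*(1/144)) = -4992 - (-2 + 31/36) = -4992 - 1*(-41/36) = -4992 + 41/36 = -179671/36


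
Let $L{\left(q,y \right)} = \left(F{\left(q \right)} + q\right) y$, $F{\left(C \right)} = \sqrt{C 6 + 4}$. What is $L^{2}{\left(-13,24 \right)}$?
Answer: $54720 - 14976 i \sqrt{74} \approx 54720.0 - 1.2883 \cdot 10^{5} i$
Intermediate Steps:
$F{\left(C \right)} = \sqrt{4 + 6 C}$ ($F{\left(C \right)} = \sqrt{6 C + 4} = \sqrt{4 + 6 C}$)
$L{\left(q,y \right)} = y \left(q + \sqrt{4 + 6 q}\right)$ ($L{\left(q,y \right)} = \left(\sqrt{4 + 6 q} + q\right) y = \left(q + \sqrt{4 + 6 q}\right) y = y \left(q + \sqrt{4 + 6 q}\right)$)
$L^{2}{\left(-13,24 \right)} = \left(24 \left(-13 + \sqrt{4 + 6 \left(-13\right)}\right)\right)^{2} = \left(24 \left(-13 + \sqrt{4 - 78}\right)\right)^{2} = \left(24 \left(-13 + \sqrt{-74}\right)\right)^{2} = \left(24 \left(-13 + i \sqrt{74}\right)\right)^{2} = \left(-312 + 24 i \sqrt{74}\right)^{2}$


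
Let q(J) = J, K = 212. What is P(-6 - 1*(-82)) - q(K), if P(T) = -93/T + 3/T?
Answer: -8101/38 ≈ -213.18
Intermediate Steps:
P(T) = -90/T
P(-6 - 1*(-82)) - q(K) = -90/(-6 - 1*(-82)) - 1*212 = -90/(-6 + 82) - 212 = -90/76 - 212 = -90*1/76 - 212 = -45/38 - 212 = -8101/38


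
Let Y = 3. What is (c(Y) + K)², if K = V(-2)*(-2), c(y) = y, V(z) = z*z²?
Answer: 361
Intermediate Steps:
V(z) = z³
K = 16 (K = (-2)³*(-2) = -8*(-2) = 16)
(c(Y) + K)² = (3 + 16)² = 19² = 361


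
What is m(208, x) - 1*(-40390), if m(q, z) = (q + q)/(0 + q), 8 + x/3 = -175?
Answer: 40392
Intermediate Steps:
x = -549 (x = -24 + 3*(-175) = -24 - 525 = -549)
m(q, z) = 2 (m(q, z) = (2*q)/q = 2)
m(208, x) - 1*(-40390) = 2 - 1*(-40390) = 2 + 40390 = 40392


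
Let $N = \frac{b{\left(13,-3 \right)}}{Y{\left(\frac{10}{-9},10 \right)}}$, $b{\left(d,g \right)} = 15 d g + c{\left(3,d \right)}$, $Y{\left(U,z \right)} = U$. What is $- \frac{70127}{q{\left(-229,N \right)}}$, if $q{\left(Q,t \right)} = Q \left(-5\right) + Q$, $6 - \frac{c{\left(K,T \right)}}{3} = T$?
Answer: $- \frac{70127}{916} \approx -76.558$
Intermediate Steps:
$c{\left(K,T \right)} = 18 - 3 T$
$b{\left(d,g \right)} = 18 - 3 d + 15 d g$ ($b{\left(d,g \right)} = 15 d g - \left(-18 + 3 d\right) = 18 - 3 d + 15 d g$)
$N = \frac{2727}{5}$ ($N = \frac{18 - 39 + 15 \cdot 13 \left(-3\right)}{10 \frac{1}{-9}} = \frac{18 - 39 - 585}{10 \left(- \frac{1}{9}\right)} = - \frac{606}{- \frac{10}{9}} = \left(-606\right) \left(- \frac{9}{10}\right) = \frac{2727}{5} \approx 545.4$)
$q{\left(Q,t \right)} = - 4 Q$ ($q{\left(Q,t \right)} = - 5 Q + Q = - 4 Q$)
$- \frac{70127}{q{\left(-229,N \right)}} = - \frac{70127}{\left(-4\right) \left(-229\right)} = - \frac{70127}{916}$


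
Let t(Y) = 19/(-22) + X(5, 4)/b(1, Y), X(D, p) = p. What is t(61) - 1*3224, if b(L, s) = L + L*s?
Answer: -2199313/682 ≈ -3224.8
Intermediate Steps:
t(Y) = -19/22 + 4/(1 + Y) (t(Y) = 19/(-22) + 4/((1*(1 + Y))) = 19*(-1/22) + 4/(1 + Y) = -19/22 + 4/(1 + Y))
t(61) - 1*3224 = (69 - 19*61)/(22*(1 + 61)) - 1*3224 = (1/22)*(69 - 1159)/62 - 3224 = (1/22)*(1/62)*(-1090) - 3224 = -545/682 - 3224 = -2199313/682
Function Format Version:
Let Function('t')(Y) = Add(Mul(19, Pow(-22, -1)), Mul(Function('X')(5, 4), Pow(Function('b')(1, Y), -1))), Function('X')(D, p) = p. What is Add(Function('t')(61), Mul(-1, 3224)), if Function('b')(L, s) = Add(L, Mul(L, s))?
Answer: Rational(-2199313, 682) ≈ -3224.8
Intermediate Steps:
Function('t')(Y) = Add(Rational(-19, 22), Mul(4, Pow(Add(1, Y), -1))) (Function('t')(Y) = Add(Mul(19, Pow(-22, -1)), Mul(4, Pow(Mul(1, Add(1, Y)), -1))) = Add(Mul(19, Rational(-1, 22)), Mul(4, Pow(Add(1, Y), -1))) = Add(Rational(-19, 22), Mul(4, Pow(Add(1, Y), -1))))
Add(Function('t')(61), Mul(-1, 3224)) = Add(Mul(Rational(1, 22), Pow(Add(1, 61), -1), Add(69, Mul(-19, 61))), Mul(-1, 3224)) = Add(Mul(Rational(1, 22), Pow(62, -1), Add(69, -1159)), -3224) = Add(Mul(Rational(1, 22), Rational(1, 62), -1090), -3224) = Add(Rational(-545, 682), -3224) = Rational(-2199313, 682)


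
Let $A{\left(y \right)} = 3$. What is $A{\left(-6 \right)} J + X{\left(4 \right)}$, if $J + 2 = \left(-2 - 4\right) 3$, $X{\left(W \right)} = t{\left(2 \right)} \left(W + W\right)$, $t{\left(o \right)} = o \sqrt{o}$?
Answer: $-60 + 16 \sqrt{2} \approx -37.373$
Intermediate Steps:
$t{\left(o \right)} = o^{\frac{3}{2}}$
$X{\left(W \right)} = 4 W \sqrt{2}$ ($X{\left(W \right)} = 2^{\frac{3}{2}} \left(W + W\right) = 2 \sqrt{2} \cdot 2 W = 4 W \sqrt{2}$)
$J = -20$ ($J = -2 + \left(-2 - 4\right) 3 = -2 - 18 = -20$)
$A{\left(-6 \right)} J + X{\left(4 \right)} = 3 \left(-20\right) + 4 \cdot 4 \sqrt{2} = -60 + 16 \sqrt{2}$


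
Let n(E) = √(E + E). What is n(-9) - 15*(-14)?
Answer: 210 + 3*I*√2 ≈ 210.0 + 4.2426*I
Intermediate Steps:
n(E) = √2*√E (n(E) = √(2*E) = √2*√E)
n(-9) - 15*(-14) = √2*√(-9) - 15*(-14) = √2*(3*I) + 210 = 3*I*√2 + 210 = 210 + 3*I*√2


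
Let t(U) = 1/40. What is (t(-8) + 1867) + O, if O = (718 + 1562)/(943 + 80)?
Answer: 25496621/13640 ≈ 1869.3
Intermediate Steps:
t(U) = 1/40
O = 760/341 (O = 2280/1023 = 2280*(1/1023) = 760/341 ≈ 2.2287)
(t(-8) + 1867) + O = (1/40 + 1867) + 760/341 = 74681/40 + 760/341 = 25496621/13640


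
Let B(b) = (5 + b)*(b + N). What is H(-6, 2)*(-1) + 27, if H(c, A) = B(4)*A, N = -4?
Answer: 27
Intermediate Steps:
B(b) = (-4 + b)*(5 + b) (B(b) = (5 + b)*(b - 4) = (5 + b)*(-4 + b) = (-4 + b)*(5 + b))
H(c, A) = 0 (H(c, A) = (-20 + 4 + 4²)*A = (-20 + 4 + 16)*A = 0*A = 0)
H(-6, 2)*(-1) + 27 = 0*(-1) + 27 = 0 + 27 = 27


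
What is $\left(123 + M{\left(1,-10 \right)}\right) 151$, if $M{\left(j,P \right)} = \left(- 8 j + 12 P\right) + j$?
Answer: $-604$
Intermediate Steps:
$M{\left(j,P \right)} = - 7 j + 12 P$
$\left(123 + M{\left(1,-10 \right)}\right) 151 = \left(123 + \left(\left(-7\right) 1 + 12 \left(-10\right)\right)\right) 151 = \left(123 - 127\right) 151 = \left(-4\right) 151 = -604$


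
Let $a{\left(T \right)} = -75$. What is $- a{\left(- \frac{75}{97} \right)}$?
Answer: $75$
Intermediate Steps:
$- a{\left(- \frac{75}{97} \right)} = \left(-1\right) \left(-75\right) = 75$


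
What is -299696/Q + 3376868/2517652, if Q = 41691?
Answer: -153436307501/26240857383 ≈ -5.8472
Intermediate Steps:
-299696/Q + 3376868/2517652 = -299696/41691 + 3376868/2517652 = -299696*1/41691 + 3376868*(1/2517652) = -299696/41691 + 844217/629413 = -153436307501/26240857383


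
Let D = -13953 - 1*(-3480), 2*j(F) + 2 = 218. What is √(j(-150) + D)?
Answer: I*√10365 ≈ 101.81*I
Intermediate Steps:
j(F) = 108 (j(F) = -1 + (½)*218 = -1 + 109 = 108)
D = -10473 (D = -13953 + 3480 = -10473)
√(j(-150) + D) = √(108 - 10473) = √(-10365) = I*√10365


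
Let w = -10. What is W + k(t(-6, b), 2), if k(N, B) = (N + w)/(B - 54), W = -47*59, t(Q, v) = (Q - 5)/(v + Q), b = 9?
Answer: -432547/156 ≈ -2772.7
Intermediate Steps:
t(Q, v) = (-5 + Q)/(Q + v)
W = -2773
k(N, B) = (-10 + N)/(-54 + B) (k(N, B) = (N - 10)/(B - 54) = (-10 + N)/(-54 + B))
W + k(t(-6, b), 2) = -2773 + (-10 + (-5 - 6)/(-6 + 9))/(-54 + 2) = -2773 + (-10 - 11/3)/(-52) = -2773 - (-10 + (1/3)*(-11))/52 = -2773 - (-10 - 11/3)/52 = -2773 - 1/52*(-41/3) = -2773 + 41/156 = -432547/156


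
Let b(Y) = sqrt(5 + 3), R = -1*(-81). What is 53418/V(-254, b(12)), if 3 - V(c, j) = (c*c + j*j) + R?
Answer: -8903/10767 ≈ -0.82688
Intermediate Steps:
R = 81
b(Y) = 2*sqrt(2) (b(Y) = sqrt(8) = 2*sqrt(2))
V(c, j) = -78 - c**2 - j**2 (V(c, j) = 3 - ((c*c + j*j) + 81) = 3 - ((c**2 + j**2) + 81) = 3 - (81 + c**2 + j**2) = 3 + (-81 - c**2 - j**2) = -78 - c**2 - j**2)
53418/V(-254, b(12)) = 53418/(-78 - 1*(-254)**2 - (2*sqrt(2))**2) = 53418/(-78 - 1*64516 - 1*8) = 53418/(-78 - 64516 - 8) = 53418/(-64602) = 53418*(-1/64602) = -8903/10767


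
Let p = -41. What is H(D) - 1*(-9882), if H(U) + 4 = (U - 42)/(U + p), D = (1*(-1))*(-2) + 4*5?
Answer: 187702/19 ≈ 9879.0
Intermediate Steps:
D = 22 (D = -1*(-2) + 20 = 2 + 20 = 22)
H(U) = -4 + (-42 + U)/(-41 + U) (H(U) = -4 + (U - 42)/(U - 41) = -4 + (-42 + U)/(-41 + U))
H(D) - 1*(-9882) = (122 - 3*22)/(-41 + 22) - 1*(-9882) = (122 - 66)/(-19) + 9882 = -1/19*56 + 9882 = -56/19 + 9882 = 187702/19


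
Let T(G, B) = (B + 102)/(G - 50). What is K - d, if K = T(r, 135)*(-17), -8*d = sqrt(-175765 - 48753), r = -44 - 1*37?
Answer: 4029/131 + 7*I*sqrt(4582)/8 ≈ 30.756 + 59.229*I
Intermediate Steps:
r = -81 (r = -44 - 37 = -81)
T(G, B) = (102 + B)/(-50 + G)
d = -7*I*sqrt(4582)/8 (d = -sqrt(-175765 - 48753)/8 = -7*I*sqrt(4582)/8 ≈ -59.229*I)
K = 4029/131 (K = ((102 + 135)/(-50 - 81))*(-17) = (237/(-131))*(-17) = -1/131*237*(-17) = -237/131*(-17) = 4029/131 ≈ 30.756)
K - d = 4029/131 - (-7)*I*sqrt(4582)/8 = 4029/131 + 7*I*sqrt(4582)/8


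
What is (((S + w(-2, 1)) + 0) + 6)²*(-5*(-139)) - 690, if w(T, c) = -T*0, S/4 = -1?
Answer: 2090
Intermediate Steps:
S = -4 (S = 4*(-1) = -4)
w(T, c) = 0
(((S + w(-2, 1)) + 0) + 6)²*(-5*(-139)) - 690 = (((-4 + 0) + 0) + 6)²*(-5*(-139)) - 690 = ((-4 + 0) + 6)²*695 - 690 = (-4 + 6)²*695 - 690 = 2²*695 - 690 = 4*695 - 690 = 2780 - 690 = 2090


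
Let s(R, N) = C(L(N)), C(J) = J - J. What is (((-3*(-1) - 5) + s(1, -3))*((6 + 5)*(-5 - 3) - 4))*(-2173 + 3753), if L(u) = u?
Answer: 290720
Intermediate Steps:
C(J) = 0
s(R, N) = 0
(((-3*(-1) - 5) + s(1, -3))*((6 + 5)*(-5 - 3) - 4))*(-2173 + 3753) = (((-3*(-1) - 5) + 0)*((6 + 5)*(-5 - 3) - 4))*(-2173 + 3753) = (((3 - 5) + 0)*(11*(-8) - 4))*1580 = ((-2 + 0)*(-88 - 4))*1580 = -2*(-92)*1580 = 184*1580 = 290720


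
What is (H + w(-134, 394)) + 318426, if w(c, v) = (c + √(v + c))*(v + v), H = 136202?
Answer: 349036 + 1576*√65 ≈ 3.6174e+5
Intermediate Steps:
w(c, v) = 2*v*(c + √(c + v)) (w(c, v) = (c + √(c + v))*(2*v) = 2*v*(c + √(c + v)))
(H + w(-134, 394)) + 318426 = (136202 + 2*394*(-134 + √(-134 + 394))) + 318426 = (136202 + 2*394*(-134 + √260)) + 318426 = (136202 + 2*394*(-134 + 2*√65)) + 318426 = (136202 + (-105592 + 1576*√65)) + 318426 = (30610 + 1576*√65) + 318426 = 349036 + 1576*√65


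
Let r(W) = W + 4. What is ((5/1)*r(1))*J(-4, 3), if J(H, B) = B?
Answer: 75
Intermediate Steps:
r(W) = 4 + W
((5/1)*r(1))*J(-4, 3) = ((5/1)*(4 + 1))*3 = ((5*1)*5)*3 = (5*5)*3 = 25*3 = 75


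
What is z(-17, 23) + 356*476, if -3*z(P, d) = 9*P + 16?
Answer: 508505/3 ≈ 1.6950e+5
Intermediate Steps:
z(P, d) = -16/3 - 3*P (z(P, d) = -(9*P + 16)/3 = -(16 + 9*P)/3 = -16/3 - 3*P)
z(-17, 23) + 356*476 = (-16/3 - 3*(-17)) + 356*476 = (-16/3 + 51) + 169456 = 137/3 + 169456 = 508505/3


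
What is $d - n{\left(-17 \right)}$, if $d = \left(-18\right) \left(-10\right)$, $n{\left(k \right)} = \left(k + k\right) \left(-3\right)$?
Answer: $78$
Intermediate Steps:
$n{\left(k \right)} = - 6 k$ ($n{\left(k \right)} = 2 k \left(-3\right) = - 6 k$)
$d = 180$
$d - n{\left(-17 \right)} = 180 - \left(-6\right) \left(-17\right) = 180 - 102 = 78$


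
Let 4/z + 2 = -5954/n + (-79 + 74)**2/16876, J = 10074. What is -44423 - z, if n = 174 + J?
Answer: -1238564402563/27882125 ≈ -44421.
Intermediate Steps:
n = 10248 (n = 174 + 10074 = 10248)
z = -43236312/27882125 (z = 4/(-2 + (-5954/10248 + (-79 + 74)**2/16876)) = 4/(-2 + (-5954*1/10248 + (-5)**2*(1/16876))) = 4/(-2 + (-2977/5124 + 25*(1/16876))) = 4/(-2 + (-2977/5124 + 25/16876)) = 4/(-2 - 6263969/10809078) = 4/(-27882125/10809078) = 4*(-10809078/27882125) = -43236312/27882125 ≈ -1.5507)
-44423 - z = -44423 - 1*(-43236312/27882125) = -44423 + 43236312/27882125 = -1238564402563/27882125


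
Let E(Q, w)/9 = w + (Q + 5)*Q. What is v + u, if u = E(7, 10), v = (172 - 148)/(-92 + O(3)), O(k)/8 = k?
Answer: 14376/17 ≈ 845.65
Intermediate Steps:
O(k) = 8*k
E(Q, w) = 9*w + 9*Q*(5 + Q) (E(Q, w) = 9*(w + (Q + 5)*Q) = 9*(w + (5 + Q)*Q) = 9*(w + Q*(5 + Q)) = 9*w + 9*Q*(5 + Q))
v = -6/17 (v = (172 - 148)/(-92 + 8*3) = 24/(-92 + 24) = 24/(-68) = 24*(-1/68) = -6/17 ≈ -0.35294)
u = 846 (u = 9*10 + 9*7**2 + 45*7 = 90 + 9*49 + 315 = 90 + 441 + 315 = 846)
v + u = -6/17 + 846 = 14376/17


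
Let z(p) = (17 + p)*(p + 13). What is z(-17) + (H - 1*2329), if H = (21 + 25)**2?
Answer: -213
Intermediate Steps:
H = 2116 (H = 46**2 = 2116)
z(p) = (13 + p)*(17 + p) (z(p) = (17 + p)*(13 + p) = (13 + p)*(17 + p))
z(-17) + (H - 1*2329) = (221 + (-17)**2 + 30*(-17)) + (2116 - 1*2329) = (221 + 289 - 510) + (2116 - 2329) = 0 - 213 = -213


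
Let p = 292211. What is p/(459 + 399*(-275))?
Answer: -292211/109266 ≈ -2.6743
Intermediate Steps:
p/(459 + 399*(-275)) = 292211/(459 + 399*(-275)) = 292211/(459 - 109725) = 292211/(-109266) = 292211*(-1/109266) = -292211/109266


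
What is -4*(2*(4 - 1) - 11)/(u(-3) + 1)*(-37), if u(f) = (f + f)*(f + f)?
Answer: -20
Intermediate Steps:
u(f) = 4*f² (u(f) = (2*f)*(2*f) = 4*f²)
-4*(2*(4 - 1) - 11)/(u(-3) + 1)*(-37) = -4*(2*(4 - 1) - 11)/(4*(-3)² + 1)*(-37) = -4*(2*3 - 11)/(4*9 + 1)*(-37) = -4*(6 - 11)/(36 + 1)*(-37) = -(-20)/37*(-37) = -4*(-5/37)*(-37) = (20/37)*(-37) = -20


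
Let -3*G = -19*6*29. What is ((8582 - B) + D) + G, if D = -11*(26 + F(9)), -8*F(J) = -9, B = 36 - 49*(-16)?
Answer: 68525/8 ≈ 8565.6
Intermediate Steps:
B = 820 (B = 36 + 784 = 820)
F(J) = 9/8 (F(J) = -⅛*(-9) = 9/8)
G = 1102 (G = -(-19*6)*29/3 = -(-38)*29 = -⅓*(-3306) = 1102)
D = -2387/8 (D = -11*(26 + 9/8) = -11*217/8 = -2387/8 ≈ -298.38)
((8582 - B) + D) + G = ((8582 - 1*820) - 2387/8) + 1102 = ((8582 - 820) - 2387/8) + 1102 = (7762 - 2387/8) + 1102 = 59709/8 + 1102 = 68525/8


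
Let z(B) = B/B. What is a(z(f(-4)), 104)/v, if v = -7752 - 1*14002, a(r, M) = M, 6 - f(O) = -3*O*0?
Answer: -52/10877 ≈ -0.0047807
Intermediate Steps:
f(O) = 6 (f(O) = 6 - (-3*O)*0 = 6 - 1*0 = 6 + 0 = 6)
z(B) = 1
v = -21754 (v = -7752 - 14002 = -21754)
a(z(f(-4)), 104)/v = 104/(-21754) = 104*(-1/21754) = -52/10877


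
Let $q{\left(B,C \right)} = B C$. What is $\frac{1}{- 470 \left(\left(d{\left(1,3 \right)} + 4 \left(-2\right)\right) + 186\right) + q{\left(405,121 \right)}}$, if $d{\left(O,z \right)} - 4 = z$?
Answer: $- \frac{1}{37945} \approx -2.6354 \cdot 10^{-5}$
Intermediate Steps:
$d{\left(O,z \right)} = 4 + z$
$\frac{1}{- 470 \left(\left(d{\left(1,3 \right)} + 4 \left(-2\right)\right) + 186\right) + q{\left(405,121 \right)}} = \frac{1}{- 470 \left(\left(\left(4 + 3\right) + 4 \left(-2\right)\right) + 186\right) + 405 \cdot 121} = \frac{1}{- 470 \left(\left(7 - 8\right) + 186\right) + 49005} = \frac{1}{- 470 \left(-1 + 186\right) + 49005} = \frac{1}{\left(-470\right) 185 + 49005} = \frac{1}{-86950 + 49005} = \frac{1}{-37945} = - \frac{1}{37945}$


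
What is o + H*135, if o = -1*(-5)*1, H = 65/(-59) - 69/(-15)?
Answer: 28159/59 ≈ 477.27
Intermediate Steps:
H = 1032/295 (H = 65*(-1/59) - 69*(-1/15) = -65/59 + 23/5 = 1032/295 ≈ 3.4983)
o = 5 (o = 5*1 = 5)
o + H*135 = 5 + (1032/295)*135 = 5 + 27864/59 = 28159/59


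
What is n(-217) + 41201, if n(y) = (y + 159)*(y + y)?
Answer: 66373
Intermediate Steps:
n(y) = 2*y*(159 + y) (n(y) = (159 + y)*(2*y) = 2*y*(159 + y))
n(-217) + 41201 = 2*(-217)*(159 - 217) + 41201 = 2*(-217)*(-58) + 41201 = 25172 + 41201 = 66373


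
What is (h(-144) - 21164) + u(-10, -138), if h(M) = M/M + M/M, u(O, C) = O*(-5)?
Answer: -21112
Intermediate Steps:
u(O, C) = -5*O
h(M) = 2 (h(M) = 1 + 1 = 2)
(h(-144) - 21164) + u(-10, -138) = (2 - 21164) - 5*(-10) = -21162 + 50 = -21112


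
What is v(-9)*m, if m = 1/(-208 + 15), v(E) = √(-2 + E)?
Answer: -I*√11/193 ≈ -0.017185*I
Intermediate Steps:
m = -1/193 (m = 1/(-193) = -1/193 ≈ -0.0051813)
v(-9)*m = √(-2 - 9)*(-1/193) = √(-11)*(-1/193) = (I*√11)*(-1/193) = -I*√11/193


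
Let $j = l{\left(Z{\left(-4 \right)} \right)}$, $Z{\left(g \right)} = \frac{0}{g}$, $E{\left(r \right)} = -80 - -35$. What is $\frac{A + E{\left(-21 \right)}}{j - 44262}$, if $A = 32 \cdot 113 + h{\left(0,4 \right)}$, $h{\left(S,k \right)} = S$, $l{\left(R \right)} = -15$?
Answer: $- \frac{3571}{44277} \approx -0.080651$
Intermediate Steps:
$E{\left(r \right)} = -45$ ($E{\left(r \right)} = -80 + 35 = -45$)
$Z{\left(g \right)} = 0$
$j = -15$
$A = 3616$ ($A = 32 \cdot 113 + 0 = 3616 + 0 = 3616$)
$\frac{A + E{\left(-21 \right)}}{j - 44262} = \frac{3616 - 45}{-15 - 44262} = \frac{3571}{-44277} = 3571 \left(- \frac{1}{44277}\right) = - \frac{3571}{44277}$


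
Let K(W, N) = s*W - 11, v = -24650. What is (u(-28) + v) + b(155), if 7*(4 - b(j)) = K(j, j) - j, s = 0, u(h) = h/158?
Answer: -13616222/553 ≈ -24622.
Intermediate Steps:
u(h) = h/158 (u(h) = h*(1/158) = h/158)
K(W, N) = -11 (K(W, N) = 0*W - 11 = 0 - 11 = -11)
b(j) = 39/7 + j/7 (b(j) = 4 - (-11 - j)/7 = 4 + (11/7 + j/7) = 39/7 + j/7)
(u(-28) + v) + b(155) = ((1/158)*(-28) - 24650) + (39/7 + (1/7)*155) = (-14/79 - 24650) + (39/7 + 155/7) = -1947364/79 + 194/7 = -13616222/553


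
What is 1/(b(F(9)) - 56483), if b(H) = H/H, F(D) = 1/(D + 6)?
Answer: -1/56482 ≈ -1.7705e-5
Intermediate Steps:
F(D) = 1/(6 + D)
b(H) = 1
1/(b(F(9)) - 56483) = 1/(1 - 56483) = 1/(-56482) = -1/56482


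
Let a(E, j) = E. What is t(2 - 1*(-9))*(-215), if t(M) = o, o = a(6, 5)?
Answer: -1290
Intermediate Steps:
o = 6
t(M) = 6
t(2 - 1*(-9))*(-215) = 6*(-215) = -1290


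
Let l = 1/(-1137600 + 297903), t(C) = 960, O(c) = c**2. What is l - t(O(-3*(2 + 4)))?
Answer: -806109121/839697 ≈ -960.00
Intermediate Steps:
l = -1/839697 (l = 1/(-839697) = -1/839697 ≈ -1.1909e-6)
l - t(O(-3*(2 + 4))) = -1/839697 - 1*960 = -1/839697 - 960 = -806109121/839697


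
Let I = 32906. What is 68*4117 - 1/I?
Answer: 9212232135/32906 ≈ 2.7996e+5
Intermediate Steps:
68*4117 - 1/I = 68*4117 - 1/32906 = 279956 - 1*1/32906 = 279956 - 1/32906 = 9212232135/32906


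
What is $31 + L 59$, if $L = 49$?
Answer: $2922$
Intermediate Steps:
$31 + L 59 = 31 + 49 \cdot 59 = 31 + 2891 = 2922$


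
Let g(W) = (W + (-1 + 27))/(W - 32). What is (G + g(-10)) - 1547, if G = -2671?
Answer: -88586/21 ≈ -4218.4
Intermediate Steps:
g(W) = (26 + W)/(-32 + W) (g(W) = (W + 26)/(-32 + W) = (26 + W)/(-32 + W))
(G + g(-10)) - 1547 = (-2671 + (26 - 10)/(-32 - 10)) - 1547 = (-2671 + 16/(-42)) - 1547 = (-2671 - 1/42*16) - 1547 = (-2671 - 8/21) - 1547 = -56099/21 - 1547 = -88586/21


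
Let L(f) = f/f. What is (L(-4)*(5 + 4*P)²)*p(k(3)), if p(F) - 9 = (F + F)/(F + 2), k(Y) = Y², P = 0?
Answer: 2925/11 ≈ 265.91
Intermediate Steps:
p(F) = 9 + 2*F/(2 + F) (p(F) = 9 + (F + F)/(F + 2) = 9 + (2*F)/(2 + F) = 9 + 2*F/(2 + F))
L(f) = 1
(L(-4)*(5 + 4*P)²)*p(k(3)) = (1*(5 + 4*0)²)*((18 + 11*3²)/(2 + 3²)) = (1*(5 + 0)²)*((18 + 11*9)/(2 + 9)) = (1*5²)*((18 + 99)/11) = (1*25)*((1/11)*117) = 25*(117/11) = 2925/11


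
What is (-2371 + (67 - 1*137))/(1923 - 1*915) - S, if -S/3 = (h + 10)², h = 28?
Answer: 4364215/1008 ≈ 4329.6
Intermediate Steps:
S = -4332 (S = -3*(28 + 10)² = -3*38² = -3*1444 = -4332)
(-2371 + (67 - 1*137))/(1923 - 1*915) - S = (-2371 + (67 - 1*137))/(1923 - 1*915) - 1*(-4332) = (-2371 + (67 - 137))/(1923 - 915) + 4332 = (-2371 - 70)/1008 + 4332 = -2441*1/1008 + 4332 = -2441/1008 + 4332 = 4364215/1008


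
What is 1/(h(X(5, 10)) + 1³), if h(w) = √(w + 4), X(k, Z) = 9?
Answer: -1/12 + √13/12 ≈ 0.21713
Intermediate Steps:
h(w) = √(4 + w)
1/(h(X(5, 10)) + 1³) = 1/(√(4 + 9) + 1³) = 1/(√13 + 1) = 1/(1 + √13)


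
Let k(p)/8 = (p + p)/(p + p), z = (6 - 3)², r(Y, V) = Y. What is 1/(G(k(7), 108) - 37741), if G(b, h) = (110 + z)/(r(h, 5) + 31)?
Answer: -139/5245880 ≈ -2.6497e-5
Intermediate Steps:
z = 9 (z = 3² = 9)
k(p) = 8 (k(p) = 8*((p + p)/(p + p)) = 8*((2*p)/((2*p))) = 8*((2*p)*(1/(2*p))) = 8*1 = 8)
G(b, h) = 119/(31 + h) (G(b, h) = (110 + 9)/(h + 31) = 119/(31 + h))
1/(G(k(7), 108) - 37741) = 1/(119/(31 + 108) - 37741) = 1/(119/139 - 37741) = 1/(-5245880/139) = -139/5245880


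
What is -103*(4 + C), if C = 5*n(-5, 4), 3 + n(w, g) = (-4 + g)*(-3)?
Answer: 1133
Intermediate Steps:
n(w, g) = 9 - 3*g (n(w, g) = -3 + (-4 + g)*(-3) = -3 + (12 - 3*g) = 9 - 3*g)
C = -15 (C = 5*(9 - 3*4) = 5*(9 - 12) = 5*(-3) = -15)
-103*(4 + C) = -103*(4 - 15) = -103*(-11) = 1133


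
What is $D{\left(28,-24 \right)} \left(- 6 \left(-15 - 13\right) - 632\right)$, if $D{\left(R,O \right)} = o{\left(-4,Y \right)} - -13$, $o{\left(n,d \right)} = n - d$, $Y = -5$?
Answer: $-6496$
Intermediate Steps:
$D{\left(R,O \right)} = 14$ ($D{\left(R,O \right)} = \left(-4 - -5\right) - -13 = \left(-4 + 5\right) + 13 = 1 + 13 = 14$)
$D{\left(28,-24 \right)} \left(- 6 \left(-15 - 13\right) - 632\right) = 14 \left(- 6 \left(-15 - 13\right) - 632\right) = 14 \left(\left(-6\right) \left(-28\right) - 632\right) = 14 \left(168 - 632\right) = 14 \left(-464\right) = -6496$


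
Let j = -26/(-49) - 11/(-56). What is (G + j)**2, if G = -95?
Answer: 1365672025/153664 ≈ 8887.4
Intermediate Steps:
j = 285/392 (j = -26*(-1/49) - 11*(-1/56) = 26/49 + 11/56 = 285/392 ≈ 0.72704)
(G + j)**2 = (-95 + 285/392)**2 = (-36955/392)**2 = 1365672025/153664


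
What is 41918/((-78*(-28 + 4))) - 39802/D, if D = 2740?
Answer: 5043247/641160 ≈ 7.8658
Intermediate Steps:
41918/((-78*(-28 + 4))) - 39802/D = 41918/((-78*(-28 + 4))) - 39802/2740 = 41918/((-78*(-24))) - 39802*1/2740 = 41918/1872 - 19901/1370 = 41918*(1/1872) - 19901/1370 = 20959/936 - 19901/1370 = 5043247/641160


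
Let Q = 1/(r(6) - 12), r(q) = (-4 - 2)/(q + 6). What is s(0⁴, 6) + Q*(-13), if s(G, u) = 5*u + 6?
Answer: 926/25 ≈ 37.040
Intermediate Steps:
r(q) = -6/(6 + q)
s(G, u) = 6 + 5*u
Q = -2/25 (Q = 1/(-6/(6 + 6) - 12) = 1/(-6/12 - 12) = 1/(-6*1/12 - 12) = 1/(-½ - 12) = 1/(-25/2) = -2/25 ≈ -0.080000)
s(0⁴, 6) + Q*(-13) = (6 + 5*6) - 2/25*(-13) = (6 + 30) + 26/25 = 36 + 26/25 = 926/25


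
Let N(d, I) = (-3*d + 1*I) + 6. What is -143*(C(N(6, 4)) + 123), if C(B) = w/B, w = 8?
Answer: -17446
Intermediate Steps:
N(d, I) = 6 + I - 3*d (N(d, I) = (-3*d + I) + 6 = (I - 3*d) + 6 = 6 + I - 3*d)
C(B) = 8/B
-143*(C(N(6, 4)) + 123) = -143*(8/(6 + 4 - 3*6) + 123) = -143*(8/(6 + 4 - 18) + 123) = -143*(8/(-8) + 123) = -143*(8*(-⅛) + 123) = -143*(-1 + 123) = -143*122 = -17446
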